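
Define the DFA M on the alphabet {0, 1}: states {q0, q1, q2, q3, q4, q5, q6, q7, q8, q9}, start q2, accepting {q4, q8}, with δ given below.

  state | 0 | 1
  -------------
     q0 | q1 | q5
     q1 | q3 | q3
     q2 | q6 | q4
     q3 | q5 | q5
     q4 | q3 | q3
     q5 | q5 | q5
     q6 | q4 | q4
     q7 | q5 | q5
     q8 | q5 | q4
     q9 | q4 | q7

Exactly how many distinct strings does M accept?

3

The useful subgraph on states {q2, q4, q6} is acyclic, so L(M) is finite; the longest accepting path visits 3 useful states, giving maximum string length 2.
Counting accepting paths from q2 by length: 1 of length 1, 2 of length 2. Total 3.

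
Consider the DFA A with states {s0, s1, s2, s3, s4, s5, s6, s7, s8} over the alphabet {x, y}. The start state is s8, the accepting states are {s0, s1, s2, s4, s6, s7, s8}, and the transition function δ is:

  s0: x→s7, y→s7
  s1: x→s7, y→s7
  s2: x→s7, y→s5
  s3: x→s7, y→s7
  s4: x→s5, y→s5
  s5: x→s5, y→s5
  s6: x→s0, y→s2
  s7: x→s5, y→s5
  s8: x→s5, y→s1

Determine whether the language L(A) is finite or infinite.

finite

The useful states (reachable from s8 and able to reach an accepting state) are {s1, s7, s8}.
Restricted to these states the transition graph has no cycle, so every accepting path has bounded length and L is finite.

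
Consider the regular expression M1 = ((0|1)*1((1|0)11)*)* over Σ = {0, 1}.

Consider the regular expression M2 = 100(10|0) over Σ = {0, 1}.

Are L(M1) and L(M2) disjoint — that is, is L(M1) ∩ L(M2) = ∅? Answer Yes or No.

Yes

Converting the expression M1 to a DFA (subset construction, then merging equivalent states) gives the minimal DFA with states {r0, r1}, start state r0, accepting states {r0} and transitions r0: 0→r1, 1→r0; r1: 0→r1, 1→r0.
Converting the expression M2 to a DFA (subset construction, then merging equivalent states) gives the minimal DFA with states {t0, t1, t2, t3, t4, t5, t6}, start state t0, accepting states {t5} and transitions t0: 0→t1, 1→t2; t1: 0→t1, 1→t1; t2: 0→t3, 1→t1; t3: 0→t4, 1→t1; t4: 0→t5, 1→t6; t5: 0→t1, 1→t1; t6: 0→t5, 1→t1.
Exploring the product automaton M1 × M2 from the start pair (r0, t0), following both machines on each input symbol, reaches 8 state pairs: (r0, t0), (r1, t1), (r0, t2), (r0, t1), (r1, t3), (r1, t4), (r1, t5), (r0, t6).
M1 accepts in {r0} and M2 accepts in {t5}; no reachable pair has both components accepting, so no string drives both machines to acceptance simultaneously and L(M1) ∩ L(M2) = ∅.
So no string is accepted by both, and the intersection is empty.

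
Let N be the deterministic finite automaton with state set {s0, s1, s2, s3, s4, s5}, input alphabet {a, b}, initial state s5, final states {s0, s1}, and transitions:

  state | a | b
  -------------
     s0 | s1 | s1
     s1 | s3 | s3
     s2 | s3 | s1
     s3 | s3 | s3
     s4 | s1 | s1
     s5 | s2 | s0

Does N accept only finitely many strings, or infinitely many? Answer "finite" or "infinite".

The useful states (reachable from s5 and able to reach an accepting state) are {s0, s1, s2, s5}.
Restricted to these states the transition graph has no cycle, so every accepting path has bounded length and L is finite.

finite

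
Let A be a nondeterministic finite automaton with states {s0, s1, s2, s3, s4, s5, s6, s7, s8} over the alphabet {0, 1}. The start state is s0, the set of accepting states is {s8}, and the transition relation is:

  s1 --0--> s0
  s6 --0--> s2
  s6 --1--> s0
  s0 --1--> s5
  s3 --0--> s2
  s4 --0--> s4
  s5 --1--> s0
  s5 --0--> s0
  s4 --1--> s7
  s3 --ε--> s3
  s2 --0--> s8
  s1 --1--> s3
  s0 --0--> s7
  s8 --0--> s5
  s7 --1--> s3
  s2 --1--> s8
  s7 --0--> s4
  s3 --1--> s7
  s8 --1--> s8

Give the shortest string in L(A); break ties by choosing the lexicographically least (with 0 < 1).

A breadth-first search from s0 reaches an accepting state first via the path s0 → s7 → s3 → s2 → s8 on input 0100.
No string of length < 4 is accepted (BFS exhausts all shorter strings without reaching an accepting state), and 0100 is the lexicographically least accepting string of length 4.

0100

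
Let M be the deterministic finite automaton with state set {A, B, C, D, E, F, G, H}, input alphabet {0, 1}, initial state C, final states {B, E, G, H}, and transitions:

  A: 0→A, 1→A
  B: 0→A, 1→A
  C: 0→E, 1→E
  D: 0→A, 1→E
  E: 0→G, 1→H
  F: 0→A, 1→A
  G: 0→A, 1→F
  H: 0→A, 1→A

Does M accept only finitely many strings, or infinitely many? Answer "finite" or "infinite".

finite

The useful states (reachable from C and able to reach an accepting state) are {C, E, G, H}.
Restricted to these states the transition graph has no cycle, so every accepting path has bounded length and L is finite.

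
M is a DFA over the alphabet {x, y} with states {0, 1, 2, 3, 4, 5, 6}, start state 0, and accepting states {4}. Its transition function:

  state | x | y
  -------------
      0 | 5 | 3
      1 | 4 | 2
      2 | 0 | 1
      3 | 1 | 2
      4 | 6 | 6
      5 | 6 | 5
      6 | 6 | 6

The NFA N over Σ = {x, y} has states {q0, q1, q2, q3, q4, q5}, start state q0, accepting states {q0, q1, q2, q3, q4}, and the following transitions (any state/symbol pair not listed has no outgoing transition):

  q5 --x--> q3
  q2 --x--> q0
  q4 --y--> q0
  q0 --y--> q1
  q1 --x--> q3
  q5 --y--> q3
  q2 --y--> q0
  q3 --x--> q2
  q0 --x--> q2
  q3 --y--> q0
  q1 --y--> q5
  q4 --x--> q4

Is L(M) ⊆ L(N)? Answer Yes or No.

Yes

Exploring the product automaton M × N from the start pair (0, q0), following both machines on each input symbol, reaches 27 state pairs: (0, q0), (5, q2), (3, q1), (6, q0), (5, q0), (1, q3), (2, q5), (6, q2), (6, q1), (5, q1), (4, q2), (2, q0), (0, q3), (6, q3), (6, q5), (5, q5), (0, q2), (1, q1), (3, q0), (5, q3), (4, q3), (1, q2), (2, q1), (4, q0), (1, q5), (2, q3), (1, q0).
M accepts in {4} and N accepts in {q0, q1, q2, q3, q4}. The reachable pairs whose M-component is accepting are (4, q2), (4, q3), (4, q0); in each of them the N-component is accepting too, so the product for L(M) \ L(N) (M-component accepting, N-component rejecting) has no reachable accepting pair and the difference is empty.
Hence every string in L(M) is also in L(N).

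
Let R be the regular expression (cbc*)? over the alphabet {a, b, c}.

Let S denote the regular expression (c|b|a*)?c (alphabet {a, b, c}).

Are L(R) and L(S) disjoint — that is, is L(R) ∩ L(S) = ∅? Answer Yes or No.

Yes

Converting the expression R to a DFA (subset construction, then merging equivalent states) gives the minimal DFA with states {r0, r1, r2, r3}, start state r0, accepting states {r0, r3} and transitions r0: a→r1, b→r1, c→r2; r1: a→r1, b→r1, c→r1; r2: a→r1, b→r3, c→r1; r3: a→r1, b→r1, c→r3.
Converting the expression S to a DFA (subset construction, then merging equivalent states) gives the minimal DFA with states {s0, s1, s2, s3, s4, s5}, start state s0, accepting states {s3, s5} and transitions s0: a→s1, b→s2, c→s3; s1: a→s1, b→s4, c→s5; s2: a→s4, b→s4, c→s5; s3: a→s4, b→s4, c→s5; s4: a→s4, b→s4, c→s4; s5: a→s4, b→s4, c→s4.
Exploring the product automaton R × S from the start pair (r0, s0), following both machines on each input symbol, reaches 7 state pairs: (r0, s0), (r1, s1), (r1, s2), (r2, s3), (r1, s4), (r1, s5), (r3, s4).
R accepts in {r0, r3} and S accepts in {s3, s5}; no reachable pair has both components accepting, so no string drives both machines to acceptance simultaneously and L(R) ∩ L(S) = ∅.
So no string is accepted by both, and the intersection is empty.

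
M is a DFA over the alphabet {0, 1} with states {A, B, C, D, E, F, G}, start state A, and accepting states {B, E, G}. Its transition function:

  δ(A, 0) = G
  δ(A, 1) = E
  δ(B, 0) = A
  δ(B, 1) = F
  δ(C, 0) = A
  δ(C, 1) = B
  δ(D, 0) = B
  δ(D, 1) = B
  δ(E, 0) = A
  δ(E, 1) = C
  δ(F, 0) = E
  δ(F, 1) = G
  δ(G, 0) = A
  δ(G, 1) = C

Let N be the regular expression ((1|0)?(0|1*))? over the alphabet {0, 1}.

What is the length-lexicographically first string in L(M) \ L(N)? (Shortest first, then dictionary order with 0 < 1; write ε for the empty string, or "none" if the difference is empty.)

000

The string 000 is accepted by M but not by N.
No shorter string lies in the difference, and 000 is the lexicographically first length-3 string in L(M) \ L(N).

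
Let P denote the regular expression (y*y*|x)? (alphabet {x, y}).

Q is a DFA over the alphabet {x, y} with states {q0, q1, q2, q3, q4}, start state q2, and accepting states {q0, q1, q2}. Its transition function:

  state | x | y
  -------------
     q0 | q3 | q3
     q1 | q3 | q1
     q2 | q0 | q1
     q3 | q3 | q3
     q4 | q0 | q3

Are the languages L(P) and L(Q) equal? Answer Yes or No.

Converting the expression P to a DFA (subset construction, then merging equivalent states) gives the minimal DFA with states {p0, p1, p2, p3}, start state p0, accepting states {p0, p1, p2} and transitions p0: x→p1, y→p2; p1: x→p3, y→p3; p2: x→p3, y→p2; p3: x→p3, y→p3.
Exploring the product automaton P × Q from the start pair (p0, q2), following both machines on each input symbol, reaches 4 state pairs: (p0, q2), (p1, q0), (p2, q1), (p3, q3).
P accepts in {p0, p1, p2} and Q accepts in {q0, q1, q2}. In every reachable pair the two components are either both accepting — (p0, q2), (p1, q0), (p2, q1) — or both non-accepting, so no string is accepted by exactly one of the machines: L(P) \ L(Q) and L(Q) \ L(P) are both empty.
Hence every string is accepted by P iff it is accepted by Q, and the two languages coincide.

Yes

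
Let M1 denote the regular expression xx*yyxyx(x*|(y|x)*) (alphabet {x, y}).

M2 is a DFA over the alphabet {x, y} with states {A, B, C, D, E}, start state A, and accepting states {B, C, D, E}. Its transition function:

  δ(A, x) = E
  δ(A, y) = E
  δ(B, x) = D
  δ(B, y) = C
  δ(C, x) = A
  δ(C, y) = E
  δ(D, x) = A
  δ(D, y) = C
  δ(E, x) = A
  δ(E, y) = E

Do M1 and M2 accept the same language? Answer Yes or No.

The string xyyxyx is accepted by M1 but rejected by M2.
So L(M1) ≠ L(M2).

No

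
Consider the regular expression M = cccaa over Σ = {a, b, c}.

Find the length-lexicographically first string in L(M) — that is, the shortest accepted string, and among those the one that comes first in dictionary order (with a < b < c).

cccaa

By inspection of the expression, no string of length less than 5 matches, and cccaa is the lexicographically first match of length 5.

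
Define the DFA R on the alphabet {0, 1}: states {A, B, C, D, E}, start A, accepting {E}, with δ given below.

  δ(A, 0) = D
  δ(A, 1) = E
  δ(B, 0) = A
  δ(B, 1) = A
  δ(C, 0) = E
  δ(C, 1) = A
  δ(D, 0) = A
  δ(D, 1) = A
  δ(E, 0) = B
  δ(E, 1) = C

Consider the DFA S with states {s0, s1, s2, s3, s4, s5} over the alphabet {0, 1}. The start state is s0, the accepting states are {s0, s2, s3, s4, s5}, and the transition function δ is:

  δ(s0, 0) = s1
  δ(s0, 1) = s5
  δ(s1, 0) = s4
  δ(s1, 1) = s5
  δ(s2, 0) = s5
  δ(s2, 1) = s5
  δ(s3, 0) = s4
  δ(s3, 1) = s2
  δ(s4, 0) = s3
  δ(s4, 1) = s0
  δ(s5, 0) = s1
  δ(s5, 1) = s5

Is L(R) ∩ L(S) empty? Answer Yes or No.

No

The string 1 is accepted by both R and S.
Hence L(R) ∩ L(S) ≠ ∅.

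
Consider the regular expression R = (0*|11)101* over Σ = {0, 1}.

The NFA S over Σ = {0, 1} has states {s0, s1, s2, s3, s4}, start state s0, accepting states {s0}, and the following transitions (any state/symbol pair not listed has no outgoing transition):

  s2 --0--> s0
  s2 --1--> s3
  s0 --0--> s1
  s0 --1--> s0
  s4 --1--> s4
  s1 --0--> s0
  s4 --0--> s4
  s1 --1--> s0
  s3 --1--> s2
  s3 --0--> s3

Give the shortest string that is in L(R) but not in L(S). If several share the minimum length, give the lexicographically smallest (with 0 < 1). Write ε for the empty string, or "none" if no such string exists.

The string 10 is accepted by R but not by S.
No shorter string lies in the difference, and 10 is the lexicographically first length-2 string in L(R) \ L(S).

10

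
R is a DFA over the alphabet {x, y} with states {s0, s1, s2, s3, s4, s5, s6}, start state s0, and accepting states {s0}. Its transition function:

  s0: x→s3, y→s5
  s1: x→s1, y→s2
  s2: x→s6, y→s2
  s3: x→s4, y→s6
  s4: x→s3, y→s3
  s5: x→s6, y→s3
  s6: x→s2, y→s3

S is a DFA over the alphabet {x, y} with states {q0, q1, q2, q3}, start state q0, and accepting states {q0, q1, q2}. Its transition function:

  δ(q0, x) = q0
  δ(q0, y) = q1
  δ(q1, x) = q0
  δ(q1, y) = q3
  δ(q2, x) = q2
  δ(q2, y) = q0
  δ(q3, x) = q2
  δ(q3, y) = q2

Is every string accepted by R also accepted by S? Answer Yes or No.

Yes

Exploring the product automaton R × S from the start pair (s0, q0), following both machines on each input symbol, reaches 16 state pairs: (s0, q0), (s3, q0), (s5, q1), (s4, q0), (s6, q1), (s6, q0), (s3, q3), (s3, q1), (s2, q0), (s4, q2), (s6, q2), (s6, q3), (s2, q1), (s3, q2), (s2, q2), (s2, q3).
R accepts in {s0} and S accepts in {q0, q1, q2}. The reachable pairs whose R-component is accepting are (s0, q0); in each of them the S-component is accepting too, so the product for L(R) \ L(S) (R-component accepting, S-component rejecting) has no reachable accepting pair and the difference is empty.
Hence every string in L(R) is also in L(S).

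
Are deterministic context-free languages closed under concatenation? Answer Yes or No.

No

Take L₁ = {ε, c} (finite, hence regular and DCFL) and L₂ = {c aⁿbⁿ : n≥0} ∪ {cc aⁿb²ⁿ : n≥0} (a DCFL: the number of leading c's tells the DPDA whether to pop one stack symbol per b or per two b's). Then L₁L₂ ∩ cca⁺b* = {cc aⁿbⁿ : n≥1} ∪ {cc aⁿb²ⁿ : n≥1}. If L₁L₂ were a DCFL, so would be this intersection with a regular set, and a DPDA for it started from its configuration after reading cc would accept {aⁿbⁿ : n≥1} ∪ {aⁿb²ⁿ : n≥1}, which no deterministic PDA accepts (a DPDA for it would have a single run on aⁿb²ⁿ, accepting after the prefix aⁿbⁿ and accepting again after n more b's; an ordinary PDA that simulates it on a's and b's and, at any moment when it is accepting, may switch to reading only a fresh letter d while feeding each d to the simulation as a b, would accept aⁱbʲdᵏ (k≥1) exactly when both aⁱbʲ and aⁱbʲ⁺ᵏ are in the language, i.e. its language intersected with the regular set a*b*d⁺ would be exactly {aⁿbⁿdⁿ : n≥1} — impossible, since context-free languages are closed under intersection with regular sets and {aⁿbⁿdⁿ} is not context-free). Hence L₁L₂ is not a DCFL.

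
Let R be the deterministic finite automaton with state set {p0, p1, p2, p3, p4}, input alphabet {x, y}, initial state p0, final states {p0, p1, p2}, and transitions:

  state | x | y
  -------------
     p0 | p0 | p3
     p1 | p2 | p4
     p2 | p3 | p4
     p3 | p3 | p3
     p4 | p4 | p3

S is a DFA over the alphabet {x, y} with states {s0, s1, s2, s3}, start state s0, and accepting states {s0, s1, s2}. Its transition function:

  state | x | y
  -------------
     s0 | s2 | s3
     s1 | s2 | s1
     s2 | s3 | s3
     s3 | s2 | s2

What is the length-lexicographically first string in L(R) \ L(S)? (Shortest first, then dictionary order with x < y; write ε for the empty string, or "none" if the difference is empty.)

The string xx is accepted by R but not by S.
No shorter string lies in the difference, and xx is the lexicographically first length-2 string in L(R) \ L(S).

xx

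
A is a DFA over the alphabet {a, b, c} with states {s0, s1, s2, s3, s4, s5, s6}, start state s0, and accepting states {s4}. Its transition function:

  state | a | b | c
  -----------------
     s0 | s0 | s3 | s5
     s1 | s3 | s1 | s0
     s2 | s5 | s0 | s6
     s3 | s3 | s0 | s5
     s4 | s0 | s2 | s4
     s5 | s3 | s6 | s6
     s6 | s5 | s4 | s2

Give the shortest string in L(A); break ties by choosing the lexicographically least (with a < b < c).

A breadth-first search from s0 reaches an accepting state first via the path s0 → s5 → s6 → s4 on input cbb.
No string of length < 3 is accepted (BFS exhausts all shorter strings without reaching an accepting state), and cbb is the lexicographically least accepting string of length 3.

cbb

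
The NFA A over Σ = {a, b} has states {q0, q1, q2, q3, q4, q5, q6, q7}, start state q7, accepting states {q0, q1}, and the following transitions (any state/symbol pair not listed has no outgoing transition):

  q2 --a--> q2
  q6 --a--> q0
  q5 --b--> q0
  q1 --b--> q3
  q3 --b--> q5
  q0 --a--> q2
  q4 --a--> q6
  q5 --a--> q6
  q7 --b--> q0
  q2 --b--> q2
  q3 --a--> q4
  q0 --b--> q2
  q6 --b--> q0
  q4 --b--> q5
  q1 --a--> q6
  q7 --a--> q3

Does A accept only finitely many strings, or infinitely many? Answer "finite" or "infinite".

The useful states (reachable from q7 and able to reach an accepting state) are {q0, q3, q4, q5, q6, q7}.
Restricted to these states the transition graph has no cycle, so every accepting path has bounded length and L is finite.

finite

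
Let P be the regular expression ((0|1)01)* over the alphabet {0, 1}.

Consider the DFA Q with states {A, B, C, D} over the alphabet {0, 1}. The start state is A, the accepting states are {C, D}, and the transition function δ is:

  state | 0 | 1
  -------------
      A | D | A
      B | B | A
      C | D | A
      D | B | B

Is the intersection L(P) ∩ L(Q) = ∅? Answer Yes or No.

Converting the expression P to a DFA (subset construction, then merging equivalent states) gives the minimal DFA with states {p0, p1, p2, p3}, start state p0, accepting states {p0} and transitions p0: 0→p1, 1→p1; p1: 0→p2, 1→p3; p2: 0→p3, 1→p0; p3: 0→p3, 1→p3.
Exploring the product automaton P × Q from the start pair (p0, A), following both machines on each input symbol, reaches 10 state pairs: (p0, A), (p1, D), (p1, A), (p2, B), (p3, B), (p2, D), (p3, A), (p0, B), (p3, D), (p1, B).
P accepts in {p0} and Q accepts in {C, D}; no reachable pair has both components accepting, so no string drives both machines to acceptance simultaneously and L(P) ∩ L(Q) = ∅.
So no string is accepted by both, and the intersection is empty.

Yes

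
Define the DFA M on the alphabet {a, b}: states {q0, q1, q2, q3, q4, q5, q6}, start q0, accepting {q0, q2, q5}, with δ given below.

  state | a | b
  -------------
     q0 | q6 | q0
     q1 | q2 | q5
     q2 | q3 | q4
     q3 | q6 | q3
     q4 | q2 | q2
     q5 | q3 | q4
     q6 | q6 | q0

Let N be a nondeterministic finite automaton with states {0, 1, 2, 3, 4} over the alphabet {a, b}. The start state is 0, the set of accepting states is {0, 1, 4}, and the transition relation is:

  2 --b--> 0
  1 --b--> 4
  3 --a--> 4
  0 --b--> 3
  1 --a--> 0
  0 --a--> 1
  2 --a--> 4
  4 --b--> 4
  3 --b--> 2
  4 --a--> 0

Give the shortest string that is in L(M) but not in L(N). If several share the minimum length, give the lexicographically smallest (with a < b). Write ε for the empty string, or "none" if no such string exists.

The string b is accepted by M but not by N.
No shorter string lies in the difference, and b is the lexicographically first length-1 string in L(M) \ L(N).

b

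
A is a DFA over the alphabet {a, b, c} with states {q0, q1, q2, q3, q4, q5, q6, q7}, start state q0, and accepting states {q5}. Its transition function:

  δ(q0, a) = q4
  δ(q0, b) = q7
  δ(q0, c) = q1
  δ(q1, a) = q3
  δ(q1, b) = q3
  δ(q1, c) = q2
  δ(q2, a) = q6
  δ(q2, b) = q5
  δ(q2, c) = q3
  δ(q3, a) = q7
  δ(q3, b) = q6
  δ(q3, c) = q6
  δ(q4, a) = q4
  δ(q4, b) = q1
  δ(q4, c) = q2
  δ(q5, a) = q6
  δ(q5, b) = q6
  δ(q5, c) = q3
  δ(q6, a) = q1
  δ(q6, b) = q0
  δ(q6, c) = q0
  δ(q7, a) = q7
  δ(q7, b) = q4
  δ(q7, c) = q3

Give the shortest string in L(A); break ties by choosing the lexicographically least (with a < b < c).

A breadth-first search from q0 reaches an accepting state first via the path q0 → q4 → q2 → q5 on input acb.
No string of length < 3 is accepted (BFS exhausts all shorter strings without reaching an accepting state), and acb is the lexicographically least accepting string of length 3.

acb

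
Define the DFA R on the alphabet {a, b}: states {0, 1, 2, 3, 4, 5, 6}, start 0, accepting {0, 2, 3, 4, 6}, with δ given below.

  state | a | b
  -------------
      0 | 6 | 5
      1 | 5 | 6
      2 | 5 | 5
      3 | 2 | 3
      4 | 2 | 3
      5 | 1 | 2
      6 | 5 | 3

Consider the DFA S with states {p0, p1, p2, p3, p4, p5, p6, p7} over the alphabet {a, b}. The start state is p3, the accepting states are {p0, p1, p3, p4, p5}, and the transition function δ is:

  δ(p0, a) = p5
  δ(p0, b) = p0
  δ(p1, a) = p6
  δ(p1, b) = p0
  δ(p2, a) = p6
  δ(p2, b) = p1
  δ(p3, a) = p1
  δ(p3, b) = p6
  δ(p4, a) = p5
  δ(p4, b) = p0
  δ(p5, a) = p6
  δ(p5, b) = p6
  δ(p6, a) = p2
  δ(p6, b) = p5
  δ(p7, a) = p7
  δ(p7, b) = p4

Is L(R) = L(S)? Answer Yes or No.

Yes

Exploring the product automaton R × S from the start pair (0, p3), following both machines on each input symbol, reaches 6 state pairs: (0, p3), (6, p1), (5, p6), (3, p0), (1, p2), (2, p5).
R accepts in {0, 2, 3, 4, 6} and S accepts in {p0, p1, p3, p4, p5}. In every reachable pair the two components are either both accepting — (0, p3), (6, p1), (3, p0), (2, p5) — or both non-accepting, so no string is accepted by exactly one of the machines: L(R) \ L(S) and L(S) \ L(R) are both empty.
Hence every string is accepted by R iff it is accepted by S, and the two languages coincide.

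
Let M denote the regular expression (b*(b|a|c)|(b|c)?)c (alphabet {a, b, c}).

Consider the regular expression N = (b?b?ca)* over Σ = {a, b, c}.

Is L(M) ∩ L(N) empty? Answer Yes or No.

Yes

Converting the expression M to a DFA (subset construction, then merging equivalent states) gives the minimal DFA with states {m0, m1, m2, m3, m4}, start state m0, accepting states {m2, m4} and transitions m0: a→m1, b→m0, c→m2; m1: a→m3, b→m3, c→m4; m2: a→m3, b→m3, c→m4; m3: a→m3, b→m3, c→m3; m4: a→m3, b→m3, c→m3.
Converting the expression N to a DFA (subset construction, then merging equivalent states) gives the minimal DFA with states {n0, n1, n2, n3, n4}, start state n0, accepting states {n0} and transitions n0: a→n1, b→n2, c→n3; n1: a→n1, b→n1, c→n1; n2: a→n1, b→n4, c→n3; n3: a→n0, b→n1, c→n1; n4: a→n1, b→n1, c→n3.
Exploring the product automaton M × N from the start pair (m0, n0), following both machines on each input symbol, reaches 13 state pairs: (m0, n0), (m1, n1), (m0, n2), (m2, n3), (m3, n1), (m4, n1), (m0, n4), (m3, n0), (m0, n1), (m3, n2), (m3, n3), (m2, n1), (m3, n4).
M accepts in {m2, m4} and N accepts in {n0}; no reachable pair has both components accepting, so no string drives both machines to acceptance simultaneously and L(M) ∩ L(N) = ∅.
So no string is accepted by both, and the intersection is empty.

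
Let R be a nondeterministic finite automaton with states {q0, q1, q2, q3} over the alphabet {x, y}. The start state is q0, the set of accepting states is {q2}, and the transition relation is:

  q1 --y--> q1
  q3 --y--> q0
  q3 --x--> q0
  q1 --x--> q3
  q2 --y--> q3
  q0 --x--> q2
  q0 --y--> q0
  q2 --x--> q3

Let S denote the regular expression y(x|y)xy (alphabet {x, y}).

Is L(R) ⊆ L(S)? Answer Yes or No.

No

The string x is in L(R) but not in L(S).
So L(R) ⊄ L(S).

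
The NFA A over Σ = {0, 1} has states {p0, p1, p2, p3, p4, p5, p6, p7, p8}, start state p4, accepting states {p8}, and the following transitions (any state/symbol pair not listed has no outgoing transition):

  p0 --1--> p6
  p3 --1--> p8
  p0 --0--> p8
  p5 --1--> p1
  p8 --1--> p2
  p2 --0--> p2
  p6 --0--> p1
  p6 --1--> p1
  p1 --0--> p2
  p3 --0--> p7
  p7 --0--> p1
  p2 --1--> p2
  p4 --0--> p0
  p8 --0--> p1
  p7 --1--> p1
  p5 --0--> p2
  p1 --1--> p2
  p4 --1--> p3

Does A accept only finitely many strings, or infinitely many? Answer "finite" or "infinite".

finite

The useful states (reachable from p4 and able to reach an accepting state) are {p0, p3, p4, p8}.
Restricted to these states the transition graph has no cycle, so every accepting path has bounded length and L is finite.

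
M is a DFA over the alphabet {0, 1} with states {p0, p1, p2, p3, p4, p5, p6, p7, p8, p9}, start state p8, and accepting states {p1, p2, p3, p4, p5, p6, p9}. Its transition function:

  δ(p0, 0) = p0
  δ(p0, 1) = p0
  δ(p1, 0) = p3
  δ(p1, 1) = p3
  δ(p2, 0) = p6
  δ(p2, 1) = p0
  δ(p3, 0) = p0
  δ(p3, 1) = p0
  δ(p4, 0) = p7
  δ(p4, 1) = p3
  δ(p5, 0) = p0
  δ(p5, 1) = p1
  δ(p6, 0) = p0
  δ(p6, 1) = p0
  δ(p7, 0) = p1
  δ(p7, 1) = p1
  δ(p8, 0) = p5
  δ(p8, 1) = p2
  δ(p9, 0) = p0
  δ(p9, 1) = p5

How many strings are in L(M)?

6

The useful subgraph on states {p1, p2, p3, p5, p6, p8} is acyclic, so L(M) is finite; the longest accepting path visits 4 useful states, giving maximum string length 3.
Counting accepting paths from p8 by length: 2 of length 1, 2 of length 2, 2 of length 3. Total 6.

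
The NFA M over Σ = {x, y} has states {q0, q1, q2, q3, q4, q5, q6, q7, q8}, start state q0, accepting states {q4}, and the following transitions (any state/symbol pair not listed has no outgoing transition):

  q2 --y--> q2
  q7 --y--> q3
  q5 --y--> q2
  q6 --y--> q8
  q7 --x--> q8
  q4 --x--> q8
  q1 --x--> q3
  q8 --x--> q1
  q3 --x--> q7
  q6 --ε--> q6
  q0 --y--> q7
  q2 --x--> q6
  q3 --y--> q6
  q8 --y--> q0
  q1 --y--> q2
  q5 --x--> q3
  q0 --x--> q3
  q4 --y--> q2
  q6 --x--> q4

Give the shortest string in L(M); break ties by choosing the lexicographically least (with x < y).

xyx

A breadth-first search from q0 reaches an accepting state first via the path q0 → q3 → q6 → q4 on input xyx.
No string of length < 3 is accepted (BFS exhausts all shorter strings without reaching an accepting state), and xyx is the lexicographically least accepting string of length 3.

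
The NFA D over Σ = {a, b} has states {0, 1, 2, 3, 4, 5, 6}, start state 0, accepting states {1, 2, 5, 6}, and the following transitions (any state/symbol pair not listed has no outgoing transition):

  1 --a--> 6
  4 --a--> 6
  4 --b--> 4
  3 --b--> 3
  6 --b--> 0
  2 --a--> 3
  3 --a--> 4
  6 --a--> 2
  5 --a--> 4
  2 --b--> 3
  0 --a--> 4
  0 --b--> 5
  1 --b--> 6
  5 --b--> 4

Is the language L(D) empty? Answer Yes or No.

The string b is accepted: the run 0 → 5 ends in the accepting state 5.
Since at least one string is accepted, L(D) is not empty.

No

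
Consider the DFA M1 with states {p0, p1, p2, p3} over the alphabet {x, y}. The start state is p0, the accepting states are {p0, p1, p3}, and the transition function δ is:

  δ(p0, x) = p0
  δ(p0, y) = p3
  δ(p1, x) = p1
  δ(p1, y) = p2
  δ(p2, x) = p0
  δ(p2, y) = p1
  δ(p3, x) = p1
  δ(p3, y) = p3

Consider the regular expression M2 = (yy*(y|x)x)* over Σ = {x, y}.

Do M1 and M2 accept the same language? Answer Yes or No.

No

The string x is accepted by M1 but rejected by M2.
So L(M1) ≠ L(M2).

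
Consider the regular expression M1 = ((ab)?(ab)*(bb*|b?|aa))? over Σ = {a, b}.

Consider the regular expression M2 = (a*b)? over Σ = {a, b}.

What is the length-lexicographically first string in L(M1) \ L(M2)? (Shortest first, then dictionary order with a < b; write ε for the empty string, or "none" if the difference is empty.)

The string aa is accepted by M1 but not by M2.
No shorter string lies in the difference, and aa is the lexicographically first length-2 string in L(M1) \ L(M2).

aa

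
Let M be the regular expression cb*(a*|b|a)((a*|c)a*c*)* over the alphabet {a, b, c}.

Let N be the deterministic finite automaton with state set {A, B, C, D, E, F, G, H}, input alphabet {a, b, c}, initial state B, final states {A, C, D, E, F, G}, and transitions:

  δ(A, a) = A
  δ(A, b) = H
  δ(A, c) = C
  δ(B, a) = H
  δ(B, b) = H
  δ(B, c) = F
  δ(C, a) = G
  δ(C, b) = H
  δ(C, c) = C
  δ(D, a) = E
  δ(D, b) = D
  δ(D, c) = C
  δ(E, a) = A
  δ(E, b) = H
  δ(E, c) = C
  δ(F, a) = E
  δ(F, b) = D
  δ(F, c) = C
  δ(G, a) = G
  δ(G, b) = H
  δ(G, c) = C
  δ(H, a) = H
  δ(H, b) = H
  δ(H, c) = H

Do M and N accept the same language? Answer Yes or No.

Yes

Converting the expression M to a DFA (subset construction, then merging equivalent states) gives the minimal DFA with states {m0, m1, m2, m3}, start state m0, accepting states {m2, m3} and transitions m0: a→m1, b→m1, c→m2; m1: a→m1, b→m1, c→m1; m2: a→m3, b→m2, c→m3; m3: a→m3, b→m1, c→m3.
Exploring the product automaton M × N from the start pair (m0, B), following both machines on each input symbol, reaches 8 state pairs: (m0, B), (m1, H), (m2, F), (m3, E), (m2, D), (m3, C), (m3, A), (m3, G).
M accepts in {m2, m3} and N accepts in {A, C, D, E, F, G}. In every reachable pair the two components are either both accepting — (m2, F), (m3, E), (m2, D), (m3, C), (m3, A), (m3, G) — or both non-accepting, so no string is accepted by exactly one of the machines: L(M) \ L(N) and L(N) \ L(M) are both empty.
Hence every string is accepted by M iff it is accepted by N, and the two languages coincide.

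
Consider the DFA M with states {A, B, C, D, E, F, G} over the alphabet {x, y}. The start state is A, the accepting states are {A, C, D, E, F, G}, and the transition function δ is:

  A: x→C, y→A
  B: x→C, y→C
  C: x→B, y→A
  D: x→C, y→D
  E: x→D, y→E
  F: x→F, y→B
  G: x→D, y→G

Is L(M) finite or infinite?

infinite

State A is reachable from the start and can reach an accepting state, and it lies on the cycle A → A.
Traversing that cycle any number of times yields accepted strings of unbounded length, so the language is infinite.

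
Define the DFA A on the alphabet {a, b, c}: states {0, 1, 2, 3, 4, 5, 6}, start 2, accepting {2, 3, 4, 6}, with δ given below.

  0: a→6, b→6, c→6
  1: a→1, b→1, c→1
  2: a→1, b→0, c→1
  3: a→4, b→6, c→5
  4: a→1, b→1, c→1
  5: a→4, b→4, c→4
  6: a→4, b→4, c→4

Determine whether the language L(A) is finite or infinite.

The useful states (reachable from 2 and able to reach an accepting state) are {0, 2, 4, 6}.
Restricted to these states the transition graph has no cycle, so every accepting path has bounded length and L is finite.

finite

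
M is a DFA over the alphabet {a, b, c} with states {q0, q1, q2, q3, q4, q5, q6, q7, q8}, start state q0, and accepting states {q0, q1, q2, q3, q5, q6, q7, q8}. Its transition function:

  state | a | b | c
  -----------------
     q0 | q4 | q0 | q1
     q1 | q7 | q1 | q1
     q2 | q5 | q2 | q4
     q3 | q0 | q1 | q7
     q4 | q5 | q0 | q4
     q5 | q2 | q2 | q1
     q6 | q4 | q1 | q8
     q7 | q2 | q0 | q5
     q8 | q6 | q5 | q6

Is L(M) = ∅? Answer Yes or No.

No

The empty string ε is accepted: the run q0 ends in the accepting state q0.
Since at least one string is accepted, L(M) is not empty.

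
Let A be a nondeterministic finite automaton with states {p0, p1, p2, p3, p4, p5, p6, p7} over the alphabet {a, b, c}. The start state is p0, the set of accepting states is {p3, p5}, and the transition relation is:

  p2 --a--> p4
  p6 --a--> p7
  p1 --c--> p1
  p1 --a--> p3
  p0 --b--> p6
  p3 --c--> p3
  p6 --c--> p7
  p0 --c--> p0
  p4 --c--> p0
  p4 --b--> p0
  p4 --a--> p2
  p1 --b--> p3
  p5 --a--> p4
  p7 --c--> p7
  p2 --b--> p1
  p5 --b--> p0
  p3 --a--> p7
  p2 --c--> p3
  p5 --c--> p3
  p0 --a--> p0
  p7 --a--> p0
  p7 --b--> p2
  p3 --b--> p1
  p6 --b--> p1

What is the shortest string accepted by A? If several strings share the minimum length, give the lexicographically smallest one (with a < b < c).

A breadth-first search from p0 reaches an accepting state first via the path p0 → p6 → p1 → p3 on input bba.
No string of length < 3 is accepted (BFS exhausts all shorter strings without reaching an accepting state), and bba is the lexicographically least accepting string of length 3.

bba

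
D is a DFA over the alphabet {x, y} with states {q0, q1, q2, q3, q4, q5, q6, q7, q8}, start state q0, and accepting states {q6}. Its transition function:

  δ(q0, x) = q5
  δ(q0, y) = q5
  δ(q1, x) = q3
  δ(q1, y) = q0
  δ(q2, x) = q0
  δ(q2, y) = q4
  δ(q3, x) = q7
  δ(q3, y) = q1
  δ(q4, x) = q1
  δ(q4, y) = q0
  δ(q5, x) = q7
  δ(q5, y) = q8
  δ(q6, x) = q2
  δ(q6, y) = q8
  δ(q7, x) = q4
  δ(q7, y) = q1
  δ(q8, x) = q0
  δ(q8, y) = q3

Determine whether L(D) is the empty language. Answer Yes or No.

The states reachable from the start state are {q0, q1, q3, q4, q5, q7, q8}.
None of the accepting states {q6} is reachable, so no string is accepted and L(D) = ∅.

Yes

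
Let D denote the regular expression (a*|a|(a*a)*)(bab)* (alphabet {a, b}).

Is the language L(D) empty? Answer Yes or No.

No

The empty string ε matches the expression, so it belongs to L(D).
Since L(D) contains at least one string, it is not empty.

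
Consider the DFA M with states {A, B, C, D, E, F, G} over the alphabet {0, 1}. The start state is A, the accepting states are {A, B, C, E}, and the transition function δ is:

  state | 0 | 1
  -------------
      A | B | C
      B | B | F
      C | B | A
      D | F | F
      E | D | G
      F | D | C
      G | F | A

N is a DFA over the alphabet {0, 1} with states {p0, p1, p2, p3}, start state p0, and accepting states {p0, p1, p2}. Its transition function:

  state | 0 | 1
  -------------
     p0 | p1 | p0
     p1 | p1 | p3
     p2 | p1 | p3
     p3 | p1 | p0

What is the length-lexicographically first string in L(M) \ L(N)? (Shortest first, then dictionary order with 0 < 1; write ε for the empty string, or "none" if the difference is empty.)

01001

The string 01001 is accepted by M but not by N.
No shorter string lies in the difference, and 01001 is the lexicographically first length-5 string in L(M) \ L(N).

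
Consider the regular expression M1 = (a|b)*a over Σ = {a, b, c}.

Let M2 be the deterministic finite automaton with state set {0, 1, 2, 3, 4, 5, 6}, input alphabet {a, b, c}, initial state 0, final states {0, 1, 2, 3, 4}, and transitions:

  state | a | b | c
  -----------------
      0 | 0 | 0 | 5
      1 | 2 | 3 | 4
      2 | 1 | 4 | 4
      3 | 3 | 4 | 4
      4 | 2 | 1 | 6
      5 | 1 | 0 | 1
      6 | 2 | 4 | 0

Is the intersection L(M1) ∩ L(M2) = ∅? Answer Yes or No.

The string a is accepted by both M1 and M2.
Hence L(M1) ∩ L(M2) ≠ ∅.

No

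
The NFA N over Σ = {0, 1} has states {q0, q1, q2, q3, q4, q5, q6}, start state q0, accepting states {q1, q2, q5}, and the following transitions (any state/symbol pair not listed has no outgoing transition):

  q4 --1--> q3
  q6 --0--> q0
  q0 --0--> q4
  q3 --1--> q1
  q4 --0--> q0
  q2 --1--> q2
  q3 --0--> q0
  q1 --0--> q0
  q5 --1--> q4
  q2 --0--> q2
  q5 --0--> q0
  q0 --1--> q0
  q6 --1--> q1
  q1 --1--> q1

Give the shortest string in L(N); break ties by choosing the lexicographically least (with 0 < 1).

A breadth-first search from q0 reaches an accepting state first via the path q0 → q4 → q3 → q1 on input 011.
No string of length < 3 is accepted (BFS exhausts all shorter strings without reaching an accepting state), and 011 is the lexicographically least accepting string of length 3.

011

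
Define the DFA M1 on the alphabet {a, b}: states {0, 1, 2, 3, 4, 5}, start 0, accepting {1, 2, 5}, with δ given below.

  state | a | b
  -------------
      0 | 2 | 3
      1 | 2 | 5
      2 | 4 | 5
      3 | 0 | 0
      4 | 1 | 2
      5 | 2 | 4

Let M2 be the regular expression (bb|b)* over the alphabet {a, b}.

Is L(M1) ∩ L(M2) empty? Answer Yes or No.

Yes

Converting the expression M2 to a DFA (subset construction, then merging equivalent states) gives the minimal DFA with states {r0, r1}, start state r0, accepting states {r0} and transitions r0: a→r1, b→r0; r1: a→r1, b→r1.
Exploring the product automaton M1 × M2 from the start pair (0, r0), following both machines on each input symbol, reaches 8 state pairs: (0, r0), (2, r1), (3, r0), (4, r1), (5, r1), (0, r1), (1, r1), (3, r1).
M1 accepts in {1, 2, 5} and M2 accepts in {r0}; no reachable pair has both components accepting, so no string drives both machines to acceptance simultaneously and L(M1) ∩ L(M2) = ∅.
So no string is accepted by both, and the intersection is empty.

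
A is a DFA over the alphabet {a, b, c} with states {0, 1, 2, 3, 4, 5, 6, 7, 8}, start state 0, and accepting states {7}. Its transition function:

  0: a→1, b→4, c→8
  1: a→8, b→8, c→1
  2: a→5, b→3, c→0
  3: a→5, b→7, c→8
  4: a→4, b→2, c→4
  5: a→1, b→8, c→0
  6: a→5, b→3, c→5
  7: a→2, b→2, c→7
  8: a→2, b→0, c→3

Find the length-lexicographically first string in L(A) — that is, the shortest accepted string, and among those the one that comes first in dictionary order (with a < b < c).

ccb

A breadth-first search from 0 reaches an accepting state first via the path 0 → 8 → 3 → 7 on input ccb.
No string of length < 3 is accepted (BFS exhausts all shorter strings without reaching an accepting state), and ccb is the lexicographically least accepting string of length 3.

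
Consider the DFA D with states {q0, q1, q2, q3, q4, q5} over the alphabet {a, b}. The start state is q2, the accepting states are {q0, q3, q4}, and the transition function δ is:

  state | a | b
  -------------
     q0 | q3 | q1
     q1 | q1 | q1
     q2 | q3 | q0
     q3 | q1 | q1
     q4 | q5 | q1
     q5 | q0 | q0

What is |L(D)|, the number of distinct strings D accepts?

3

The useful subgraph on states {q0, q2, q3} is acyclic, so L(D) is finite; the longest accepting path visits 3 useful states, giving maximum string length 2.
Counting accepting paths from q2 by length: 2 of length 1, 1 of length 2. Total 3.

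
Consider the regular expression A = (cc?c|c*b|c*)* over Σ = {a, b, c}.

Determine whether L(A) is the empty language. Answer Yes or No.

No

The empty string ε matches the expression, so it belongs to L(A).
Since L(A) contains at least one string, it is not empty.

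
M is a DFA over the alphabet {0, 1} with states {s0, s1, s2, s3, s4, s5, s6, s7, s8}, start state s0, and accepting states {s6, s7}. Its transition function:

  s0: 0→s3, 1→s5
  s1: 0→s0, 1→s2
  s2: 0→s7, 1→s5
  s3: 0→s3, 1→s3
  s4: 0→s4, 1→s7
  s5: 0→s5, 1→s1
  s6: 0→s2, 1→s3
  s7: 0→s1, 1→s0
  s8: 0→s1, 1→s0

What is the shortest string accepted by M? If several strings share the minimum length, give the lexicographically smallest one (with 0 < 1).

1110

A breadth-first search from s0 reaches an accepting state first via the path s0 → s5 → s1 → s2 → s7 on input 1110.
No string of length < 4 is accepted (BFS exhausts all shorter strings without reaching an accepting state), and 1110 is the lexicographically least accepting string of length 4.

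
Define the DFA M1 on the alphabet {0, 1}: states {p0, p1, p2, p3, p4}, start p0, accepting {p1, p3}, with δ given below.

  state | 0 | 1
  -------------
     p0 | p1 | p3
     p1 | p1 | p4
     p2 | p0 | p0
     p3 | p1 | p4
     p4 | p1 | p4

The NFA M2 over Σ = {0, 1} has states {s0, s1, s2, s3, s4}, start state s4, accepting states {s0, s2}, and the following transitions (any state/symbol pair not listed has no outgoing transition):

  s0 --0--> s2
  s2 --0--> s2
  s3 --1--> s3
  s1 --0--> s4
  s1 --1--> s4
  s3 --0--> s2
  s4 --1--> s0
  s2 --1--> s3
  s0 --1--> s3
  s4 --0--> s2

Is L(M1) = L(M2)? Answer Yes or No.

Exploring the product automaton M1 × M2 from the start pair (p0, s4), following both machines on each input symbol, reaches 4 state pairs: (p0, s4), (p1, s2), (p3, s0), (p4, s3).
M1 accepts in {p1, p3} and M2 accepts in {s0, s2}. In every reachable pair the two components are either both accepting — (p1, s2), (p3, s0) — or both non-accepting, so no string is accepted by exactly one of the machines: L(M1) \ L(M2) and L(M2) \ L(M1) are both empty.
Hence every string is accepted by M1 iff it is accepted by M2, and the two languages coincide.

Yes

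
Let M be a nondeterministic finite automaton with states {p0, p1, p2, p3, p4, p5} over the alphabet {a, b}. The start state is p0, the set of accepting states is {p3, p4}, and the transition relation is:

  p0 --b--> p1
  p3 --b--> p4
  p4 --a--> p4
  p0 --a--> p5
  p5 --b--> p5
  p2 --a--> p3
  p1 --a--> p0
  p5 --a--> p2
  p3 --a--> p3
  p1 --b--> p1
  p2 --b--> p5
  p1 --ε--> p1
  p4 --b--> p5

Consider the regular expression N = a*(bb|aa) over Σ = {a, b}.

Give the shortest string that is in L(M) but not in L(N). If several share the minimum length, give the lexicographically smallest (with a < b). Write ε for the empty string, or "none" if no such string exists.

aaab

The string aaab is accepted by M but not by N.
No shorter string lies in the difference, and aaab is the lexicographically first length-4 string in L(M) \ L(N).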